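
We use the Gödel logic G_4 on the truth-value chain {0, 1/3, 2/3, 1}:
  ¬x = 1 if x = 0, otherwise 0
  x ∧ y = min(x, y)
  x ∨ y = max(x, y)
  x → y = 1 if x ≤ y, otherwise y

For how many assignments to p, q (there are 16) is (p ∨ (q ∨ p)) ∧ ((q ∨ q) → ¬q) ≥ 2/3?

2

p = 0, q = 0 ↦ 0  <
p = 0, q = 1/3 ↦ 0  <
p = 0, q = 2/3 ↦ 0  <
p = 0, q = 1 ↦ 0  <
p = 1/3, q = 0 ↦ 1/3  <
p = 1/3, q = 1/3 ↦ 0  <
p = 1/3, q = 2/3 ↦ 0  <
p = 1/3, q = 1 ↦ 0  <
p = 2/3, q = 0 ↦ 2/3  ≥
p = 2/3, q = 1/3 ↦ 0  <
p = 2/3, q = 2/3 ↦ 0  <
p = 2/3, q = 1 ↦ 0  <
p = 1, q = 0 ↦ 1  ≥
p = 1, q = 1/3 ↦ 0  <
p = 1, q = 2/3 ↦ 0  <
p = 1, q = 1 ↦ 0  <
So 2 of the 16 assignments meet the threshold.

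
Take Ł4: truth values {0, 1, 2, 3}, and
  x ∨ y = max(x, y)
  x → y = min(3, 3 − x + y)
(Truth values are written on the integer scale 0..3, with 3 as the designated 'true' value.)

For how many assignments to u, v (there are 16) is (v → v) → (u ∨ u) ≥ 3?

4

u = 0, v = 0 ↦ 0  <
u = 0, v = 1 ↦ 0  <
u = 0, v = 2 ↦ 0  <
u = 0, v = 3 ↦ 0  <
u = 1, v = 0 ↦ 1  <
u = 1, v = 1 ↦ 1  <
u = 1, v = 2 ↦ 1  <
u = 1, v = 3 ↦ 1  <
u = 2, v = 0 ↦ 2  <
u = 2, v = 1 ↦ 2  <
u = 2, v = 2 ↦ 2  <
u = 2, v = 3 ↦ 2  <
u = 3, v = 0 ↦ 3  ≥
u = 3, v = 1 ↦ 3  ≥
u = 3, v = 2 ↦ 3  ≥
u = 3, v = 3 ↦ 3  ≥
So 4 of the 16 assignments meet the threshold.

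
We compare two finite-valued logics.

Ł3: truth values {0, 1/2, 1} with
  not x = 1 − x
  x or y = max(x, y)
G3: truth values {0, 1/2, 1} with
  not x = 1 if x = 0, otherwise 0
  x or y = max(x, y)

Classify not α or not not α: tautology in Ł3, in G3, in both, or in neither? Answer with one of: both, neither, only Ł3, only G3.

In Ł3: at α = 1/2 the value is 1/2 — not a tautology.
In G3: every assignment gives 1 — tautology.

only G3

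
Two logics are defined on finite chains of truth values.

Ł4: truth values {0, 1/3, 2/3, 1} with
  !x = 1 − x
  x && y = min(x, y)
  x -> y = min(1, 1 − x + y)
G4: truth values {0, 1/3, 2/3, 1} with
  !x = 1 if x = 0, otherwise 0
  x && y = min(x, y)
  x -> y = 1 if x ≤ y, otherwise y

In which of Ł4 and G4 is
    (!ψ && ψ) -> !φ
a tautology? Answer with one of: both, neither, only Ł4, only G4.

In Ł4: at φ = 1, ψ = 1/3 the value is 2/3 — not a tautology.
In G4: every assignment gives 1 — tautology.

only G4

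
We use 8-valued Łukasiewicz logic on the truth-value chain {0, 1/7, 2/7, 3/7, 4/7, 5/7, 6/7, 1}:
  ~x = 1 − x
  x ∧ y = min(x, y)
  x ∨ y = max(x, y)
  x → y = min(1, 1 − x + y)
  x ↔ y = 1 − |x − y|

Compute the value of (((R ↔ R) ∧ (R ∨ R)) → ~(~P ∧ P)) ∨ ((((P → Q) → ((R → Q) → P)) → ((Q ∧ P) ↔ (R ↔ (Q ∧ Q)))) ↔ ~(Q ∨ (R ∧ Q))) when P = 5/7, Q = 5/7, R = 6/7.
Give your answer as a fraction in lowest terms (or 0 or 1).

R ↔ R = 6/7 ↔ 6/7 = 1
R ∨ R = 6/7 ∨ 6/7 = 6/7
(R ↔ R) ∧ (R ∨ R) = 1 ∧ 6/7 = 6/7
~P = ~5/7 = 2/7
~P ∧ P = 2/7 ∧ 5/7 = 2/7
~(~P ∧ P) = ~2/7 = 5/7
((R ↔ R) ∧ (R ∨ R)) → ~(~P ∧ P) = 6/7 → 5/7 = 6/7
P → Q = 5/7 → 5/7 = 1
R → Q = 6/7 → 5/7 = 6/7
(R → Q) → P = 6/7 → 5/7 = 6/7
(P → Q) → ((R → Q) → P) = 1 → 6/7 = 6/7
Q ∧ P = 5/7 ∧ 5/7 = 5/7
Q ∧ Q = 5/7 ∧ 5/7 = 5/7
R ↔ (Q ∧ Q) = 6/7 ↔ 5/7 = 6/7
(Q ∧ P) ↔ (R ↔ (Q ∧ Q)) = 5/7 ↔ 6/7 = 6/7
((P → Q) → ((R → Q) → P)) → ((Q ∧ P) ↔ (R ↔ (Q ∧ Q))) = 6/7 → 6/7 = 1
R ∧ Q = 6/7 ∧ 5/7 = 5/7
Q ∨ (R ∧ Q) = 5/7 ∨ 5/7 = 5/7
~(Q ∨ (R ∧ Q)) = ~5/7 = 2/7
(((P → Q) → ((R → Q) → P)) → ((Q ∧ P) ↔ (R ↔ (Q ∧ Q)))) ↔ ~(Q ∨ (R ∧ Q)) = 1 ↔ 2/7 = 2/7
(((R ↔ R) ∧ (R ∨ R)) → ~(~P ∧ P)) ∨ ((((P → Q) → ((R → Q) → P)) → ((Q ∧ P) ↔ (R ↔ (Q ∧ Q)))) ↔ ~(Q ∨ (R ∧ Q))) = 6/7 ∨ 2/7 = 6/7

6/7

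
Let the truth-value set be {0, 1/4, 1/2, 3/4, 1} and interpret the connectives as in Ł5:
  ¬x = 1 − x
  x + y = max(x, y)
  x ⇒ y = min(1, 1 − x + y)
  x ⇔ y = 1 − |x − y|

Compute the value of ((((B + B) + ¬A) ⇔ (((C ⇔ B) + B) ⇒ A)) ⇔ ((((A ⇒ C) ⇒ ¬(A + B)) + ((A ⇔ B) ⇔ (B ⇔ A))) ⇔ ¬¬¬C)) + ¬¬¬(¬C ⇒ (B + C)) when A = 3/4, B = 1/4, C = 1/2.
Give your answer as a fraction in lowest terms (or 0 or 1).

3/4

B + B = 1/4 + 1/4 = 1/4
¬A = ¬3/4 = 1/4
(B + B) + ¬A = 1/4 + 1/4 = 1/4
C ⇔ B = 1/2 ⇔ 1/4 = 3/4
(C ⇔ B) + B = 3/4 + 1/4 = 3/4
((C ⇔ B) + B) ⇒ A = 3/4 ⇒ 3/4 = 1
((B + B) + ¬A) ⇔ (((C ⇔ B) + B) ⇒ A) = 1/4 ⇔ 1 = 1/4
A ⇒ C = 3/4 ⇒ 1/2 = 3/4
A + B = 3/4 + 1/4 = 3/4
¬(A + B) = ¬3/4 = 1/4
(A ⇒ C) ⇒ ¬(A + B) = 3/4 ⇒ 1/4 = 1/2
A ⇔ B = 3/4 ⇔ 1/4 = 1/2
B ⇔ A = 1/4 ⇔ 3/4 = 1/2
(A ⇔ B) ⇔ (B ⇔ A) = 1/2 ⇔ 1/2 = 1
((A ⇒ C) ⇒ ¬(A + B)) + ((A ⇔ B) ⇔ (B ⇔ A)) = 1/2 + 1 = 1
¬C = ¬1/2 = 1/2
¬¬C = ¬1/2 = 1/2
¬¬¬C = ¬1/2 = 1/2
(((A ⇒ C) ⇒ ¬(A + B)) + ((A ⇔ B) ⇔ (B ⇔ A))) ⇔ ¬¬¬C = 1 ⇔ 1/2 = 1/2
(((B + B) + ¬A) ⇔ (((C ⇔ B) + B) ⇒ A)) ⇔ ((((A ⇒ C) ⇒ ¬(A + B)) + ((A ⇔ B) ⇔ (B ⇔ A))) ⇔ ¬¬¬C) = 1/4 ⇔ 1/2 = 3/4
¬C = ¬1/2 = 1/2
B + C = 1/4 + 1/2 = 1/2
¬C ⇒ (B + C) = 1/2 ⇒ 1/2 = 1
¬(¬C ⇒ (B + C)) = ¬1 = 0
¬¬(¬C ⇒ (B + C)) = ¬0 = 1
¬¬¬(¬C ⇒ (B + C)) = ¬1 = 0
((((B + B) + ¬A) ⇔ (((C ⇔ B) + B) ⇒ A)) ⇔ ((((A ⇒ C) ⇒ ¬(A + B)) + ((A ⇔ B) ⇔ (B ⇔ A))) ⇔ ¬¬¬C)) + ¬¬¬(¬C ⇒ (B + C)) = 3/4 + 0 = 3/4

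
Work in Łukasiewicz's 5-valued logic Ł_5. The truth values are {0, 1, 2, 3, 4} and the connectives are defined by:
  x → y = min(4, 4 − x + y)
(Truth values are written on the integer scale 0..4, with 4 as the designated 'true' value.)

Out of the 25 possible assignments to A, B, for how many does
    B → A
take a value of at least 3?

value 4: 15 assignments (counts)
value 3: 4 assignments (counts)
value 2: 3 assignments
value 1: 2 assignments
value 0: 1 assignment
So 19 of the 25 assignments meet the threshold.

19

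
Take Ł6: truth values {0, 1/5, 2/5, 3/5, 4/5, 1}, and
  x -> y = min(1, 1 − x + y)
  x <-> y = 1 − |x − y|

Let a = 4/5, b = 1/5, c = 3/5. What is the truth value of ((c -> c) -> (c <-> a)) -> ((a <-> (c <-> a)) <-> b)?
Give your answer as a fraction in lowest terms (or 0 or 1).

c -> c = 3/5 -> 3/5 = 1
c <-> a = 3/5 <-> 4/5 = 4/5
(c -> c) -> (c <-> a) = 1 -> 4/5 = 4/5
c <-> a = 3/5 <-> 4/5 = 4/5
a <-> (c <-> a) = 4/5 <-> 4/5 = 1
(a <-> (c <-> a)) <-> b = 1 <-> 1/5 = 1/5
((c -> c) -> (c <-> a)) -> ((a <-> (c <-> a)) <-> b) = 4/5 -> 1/5 = 2/5

2/5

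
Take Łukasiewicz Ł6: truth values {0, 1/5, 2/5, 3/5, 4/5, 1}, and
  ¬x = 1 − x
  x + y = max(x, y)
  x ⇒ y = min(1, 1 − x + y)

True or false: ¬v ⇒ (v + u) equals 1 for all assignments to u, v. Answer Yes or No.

No

Counterexample: take u = 0, v = 0.
¬v = ¬0 = 1
v + u = 0 + 0 = 0
¬v ⇒ (v + u) = 1 ⇒ 0 = 0
This gives 0 ≠ 1.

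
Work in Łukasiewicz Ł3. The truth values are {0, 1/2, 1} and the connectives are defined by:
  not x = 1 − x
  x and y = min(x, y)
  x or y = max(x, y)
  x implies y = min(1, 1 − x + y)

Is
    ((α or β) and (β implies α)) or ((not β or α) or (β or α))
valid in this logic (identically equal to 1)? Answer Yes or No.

No

Counterexample: take α = 0, β = 1/2.
α or β = 0 or 1/2 = 1/2
β implies α = 1/2 implies 0 = 1/2
(α or β) and (β implies α) = 1/2 and 1/2 = 1/2
not β = not 1/2 = 1/2
not β or α = 1/2 or 0 = 1/2
β or α = 1/2 or 0 = 1/2
(not β or α) or (β or α) = 1/2 or 1/2 = 1/2
((α or β) and (β implies α)) or ((not β or α) or (β or α)) = 1/2 or 1/2 = 1/2
This gives 1/2 ≠ 1.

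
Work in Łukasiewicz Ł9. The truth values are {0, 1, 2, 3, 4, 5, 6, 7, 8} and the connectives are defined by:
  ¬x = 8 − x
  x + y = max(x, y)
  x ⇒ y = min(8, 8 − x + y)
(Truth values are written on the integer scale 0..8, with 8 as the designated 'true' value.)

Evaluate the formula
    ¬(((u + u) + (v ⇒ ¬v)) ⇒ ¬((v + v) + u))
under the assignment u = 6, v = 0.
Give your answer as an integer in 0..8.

u + u = 6 + 6 = 6
¬v = ¬0 = 8
v ⇒ ¬v = 0 ⇒ 8 = 8
(u + u) + (v ⇒ ¬v) = 6 + 8 = 8
v + v = 0 + 0 = 0
(v + v) + u = 0 + 6 = 6
¬((v + v) + u) = ¬6 = 2
((u + u) + (v ⇒ ¬v)) ⇒ ¬((v + v) + u) = 8 ⇒ 2 = 2
¬(((u + u) + (v ⇒ ¬v)) ⇒ ¬((v + v) + u)) = ¬2 = 6

6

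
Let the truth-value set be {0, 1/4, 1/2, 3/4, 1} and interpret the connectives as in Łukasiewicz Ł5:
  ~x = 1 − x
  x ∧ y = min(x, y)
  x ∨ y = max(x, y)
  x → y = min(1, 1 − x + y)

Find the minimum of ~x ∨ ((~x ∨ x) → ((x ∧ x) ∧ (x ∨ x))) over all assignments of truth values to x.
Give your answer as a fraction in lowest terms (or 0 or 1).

Take x = 1/4:
~x = ~1/4 = 3/4
~x = ~1/4 = 3/4
~x ∨ x = 3/4 ∨ 1/4 = 3/4
x ∧ x = 1/4 ∧ 1/4 = 1/4
x ∨ x = 1/4 ∨ 1/4 = 1/4
(x ∧ x) ∧ (x ∨ x) = 1/4 ∧ 1/4 = 1/4
(~x ∨ x) → ((x ∧ x) ∧ (x ∨ x)) = 3/4 → 1/4 = 1/2
~x ∨ ((~x ∨ x) → ((x ∧ x) ∧ (x ∨ x))) = 3/4 ∨ 1/2 = 3/4
No assignment yields a value below 3/4, so this is the minimum.

3/4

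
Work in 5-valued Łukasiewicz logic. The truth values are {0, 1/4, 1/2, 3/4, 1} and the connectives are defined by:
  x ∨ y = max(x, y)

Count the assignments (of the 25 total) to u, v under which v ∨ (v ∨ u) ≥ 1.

value 1: 9 assignments (counts)
value 3/4: 7 assignments
value 1/2: 5 assignments
value 1/4: 3 assignments
value 0: 1 assignment
So 9 of the 25 assignments meet the threshold.

9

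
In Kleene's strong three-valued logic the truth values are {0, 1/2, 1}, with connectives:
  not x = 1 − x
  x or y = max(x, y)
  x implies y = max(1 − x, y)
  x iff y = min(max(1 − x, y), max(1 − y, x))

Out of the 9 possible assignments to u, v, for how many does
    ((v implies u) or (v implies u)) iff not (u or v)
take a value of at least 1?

2

u = 0, v = 0 ↦ 1  ≥
u = 0, v = 1/2 ↦ 1/2  <
u = 0, v = 1 ↦ 1  ≥
u = 1/2, v = 0 ↦ 1/2  <
u = 1/2, v = 1/2 ↦ 1/2  <
u = 1/2, v = 1 ↦ 1/2  <
u = 1, v = 0 ↦ 0  <
u = 1, v = 1/2 ↦ 0  <
u = 1, v = 1 ↦ 0  <
So 2 of the 9 assignments meet the threshold.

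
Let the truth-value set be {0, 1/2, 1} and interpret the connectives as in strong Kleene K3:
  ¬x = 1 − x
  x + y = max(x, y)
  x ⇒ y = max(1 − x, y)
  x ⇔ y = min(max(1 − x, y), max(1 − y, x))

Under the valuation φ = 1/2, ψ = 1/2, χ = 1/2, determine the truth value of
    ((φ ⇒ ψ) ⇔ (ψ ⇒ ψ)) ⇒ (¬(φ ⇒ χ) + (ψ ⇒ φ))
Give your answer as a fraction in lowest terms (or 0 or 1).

1/2

φ ⇒ ψ = 1/2 ⇒ 1/2 = 1/2
ψ ⇒ ψ = 1/2 ⇒ 1/2 = 1/2
(φ ⇒ ψ) ⇔ (ψ ⇒ ψ) = 1/2 ⇔ 1/2 = 1/2
φ ⇒ χ = 1/2 ⇒ 1/2 = 1/2
¬(φ ⇒ χ) = ¬1/2 = 1/2
ψ ⇒ φ = 1/2 ⇒ 1/2 = 1/2
¬(φ ⇒ χ) + (ψ ⇒ φ) = 1/2 + 1/2 = 1/2
((φ ⇒ ψ) ⇔ (ψ ⇒ ψ)) ⇒ (¬(φ ⇒ χ) + (ψ ⇒ φ)) = 1/2 ⇒ 1/2 = 1/2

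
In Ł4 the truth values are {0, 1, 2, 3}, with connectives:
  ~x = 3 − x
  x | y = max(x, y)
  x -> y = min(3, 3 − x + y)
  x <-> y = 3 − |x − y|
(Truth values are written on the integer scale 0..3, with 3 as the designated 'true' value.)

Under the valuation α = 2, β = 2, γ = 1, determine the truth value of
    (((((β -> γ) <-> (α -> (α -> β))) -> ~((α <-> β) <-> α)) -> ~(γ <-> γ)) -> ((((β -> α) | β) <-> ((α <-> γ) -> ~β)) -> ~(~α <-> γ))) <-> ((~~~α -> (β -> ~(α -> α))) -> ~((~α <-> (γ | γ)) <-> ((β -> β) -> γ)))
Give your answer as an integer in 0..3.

2

β -> γ = 2 -> 1 = 2
α -> β = 2 -> 2 = 3
α -> (α -> β) = 2 -> 3 = 3
(β -> γ) <-> (α -> (α -> β)) = 2 <-> 3 = 2
α <-> β = 2 <-> 2 = 3
(α <-> β) <-> α = 3 <-> 2 = 2
~((α <-> β) <-> α) = ~2 = 1
((β -> γ) <-> (α -> (α -> β))) -> ~((α <-> β) <-> α) = 2 -> 1 = 2
γ <-> γ = 1 <-> 1 = 3
~(γ <-> γ) = ~3 = 0
(((β -> γ) <-> (α -> (α -> β))) -> ~((α <-> β) <-> α)) -> ~(γ <-> γ) = 2 -> 0 = 1
β -> α = 2 -> 2 = 3
(β -> α) | β = 3 | 2 = 3
α <-> γ = 2 <-> 1 = 2
~β = ~2 = 1
(α <-> γ) -> ~β = 2 -> 1 = 2
((β -> α) | β) <-> ((α <-> γ) -> ~β) = 3 <-> 2 = 2
~α = ~2 = 1
~α <-> γ = 1 <-> 1 = 3
~(~α <-> γ) = ~3 = 0
(((β -> α) | β) <-> ((α <-> γ) -> ~β)) -> ~(~α <-> γ) = 2 -> 0 = 1
((((β -> γ) <-> (α -> (α -> β))) -> ~((α <-> β) <-> α)) -> ~(γ <-> γ)) -> ((((β -> α) | β) <-> ((α <-> γ) -> ~β)) -> ~(~α <-> γ)) = 1 -> 1 = 3
~α = ~2 = 1
~~α = ~1 = 2
~~~α = ~2 = 1
α -> α = 2 -> 2 = 3
~(α -> α) = ~3 = 0
β -> ~(α -> α) = 2 -> 0 = 1
~~~α -> (β -> ~(α -> α)) = 1 -> 1 = 3
~α = ~2 = 1
γ | γ = 1 | 1 = 1
~α <-> (γ | γ) = 1 <-> 1 = 3
β -> β = 2 -> 2 = 3
(β -> β) -> γ = 3 -> 1 = 1
(~α <-> (γ | γ)) <-> ((β -> β) -> γ) = 3 <-> 1 = 1
~((~α <-> (γ | γ)) <-> ((β -> β) -> γ)) = ~1 = 2
(~~~α -> (β -> ~(α -> α))) -> ~((~α <-> (γ | γ)) <-> ((β -> β) -> γ)) = 3 -> 2 = 2
(((((β -> γ) <-> (α -> (α -> β))) -> ~((α <-> β) <-> α)) -> ~(γ <-> γ)) -> ((((β -> α) | β) <-> ((α <-> γ) -> ~β)) -> ~(~α <-> γ))) <-> ((~~~α -> (β -> ~(α -> α))) -> ~((~α <-> (γ | γ)) <-> ((β -> β) -> γ))) = 3 <-> 2 = 2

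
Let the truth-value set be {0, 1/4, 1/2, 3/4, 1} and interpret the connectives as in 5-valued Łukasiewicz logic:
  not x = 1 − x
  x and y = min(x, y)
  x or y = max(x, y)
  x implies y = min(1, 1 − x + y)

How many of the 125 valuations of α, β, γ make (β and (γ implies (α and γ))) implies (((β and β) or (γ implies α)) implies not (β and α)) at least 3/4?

103

value 1: 96 assignments (counts)
value 3/4: 7 assignments (counts)
value 1/2: 13 assignments
value 1/4: 4 assignments
value 0: 5 assignments
So 103 of the 125 assignments meet the threshold.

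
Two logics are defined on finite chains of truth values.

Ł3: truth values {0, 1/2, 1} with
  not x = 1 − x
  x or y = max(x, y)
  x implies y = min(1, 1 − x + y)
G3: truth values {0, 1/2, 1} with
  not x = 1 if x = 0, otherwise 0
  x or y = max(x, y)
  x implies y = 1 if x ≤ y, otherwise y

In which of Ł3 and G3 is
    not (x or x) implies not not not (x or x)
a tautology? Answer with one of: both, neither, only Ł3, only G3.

In Ł3: every assignment gives 1 — tautology.
In G3: every assignment gives 1 — tautology.

both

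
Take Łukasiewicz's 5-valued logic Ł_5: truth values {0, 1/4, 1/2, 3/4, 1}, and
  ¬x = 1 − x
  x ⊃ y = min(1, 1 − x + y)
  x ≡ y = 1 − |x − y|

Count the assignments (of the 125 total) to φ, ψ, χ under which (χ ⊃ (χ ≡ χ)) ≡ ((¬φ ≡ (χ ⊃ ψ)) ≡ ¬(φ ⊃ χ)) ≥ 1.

value 1: 13 assignments (counts)
value 3/4: 20 assignments
value 1/2: 32 assignments
value 1/4: 30 assignments
value 0: 30 assignments
So 13 of the 125 assignments meet the threshold.

13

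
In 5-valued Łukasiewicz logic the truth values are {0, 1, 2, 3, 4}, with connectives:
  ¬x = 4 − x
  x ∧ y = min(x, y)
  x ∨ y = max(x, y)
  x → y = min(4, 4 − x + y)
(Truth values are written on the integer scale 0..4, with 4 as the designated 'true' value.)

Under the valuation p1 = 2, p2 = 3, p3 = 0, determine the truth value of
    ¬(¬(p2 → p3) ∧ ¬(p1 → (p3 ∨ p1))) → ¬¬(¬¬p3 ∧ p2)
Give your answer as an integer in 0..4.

p2 → p3 = 3 → 0 = 1
¬(p2 → p3) = ¬1 = 3
p3 ∨ p1 = 0 ∨ 2 = 2
p1 → (p3 ∨ p1) = 2 → 2 = 4
¬(p1 → (p3 ∨ p1)) = ¬4 = 0
¬(p2 → p3) ∧ ¬(p1 → (p3 ∨ p1)) = 3 ∧ 0 = 0
¬(¬(p2 → p3) ∧ ¬(p1 → (p3 ∨ p1))) = ¬0 = 4
¬p3 = ¬0 = 4
¬¬p3 = ¬4 = 0
¬¬p3 ∧ p2 = 0 ∧ 3 = 0
¬(¬¬p3 ∧ p2) = ¬0 = 4
¬¬(¬¬p3 ∧ p2) = ¬4 = 0
¬(¬(p2 → p3) ∧ ¬(p1 → (p3 ∨ p1))) → ¬¬(¬¬p3 ∧ p2) = 4 → 0 = 0

0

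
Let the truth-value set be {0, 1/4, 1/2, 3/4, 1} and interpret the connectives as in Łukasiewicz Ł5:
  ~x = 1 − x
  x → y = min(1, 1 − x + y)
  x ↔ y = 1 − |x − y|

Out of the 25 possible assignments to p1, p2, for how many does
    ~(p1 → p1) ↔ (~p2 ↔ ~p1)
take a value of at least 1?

value 1: 2 assignments (counts)
value 3/4: 4 assignments
value 1/2: 6 assignments
value 1/4: 8 assignments
value 0: 5 assignments
So 2 of the 25 assignments meet the threshold.

2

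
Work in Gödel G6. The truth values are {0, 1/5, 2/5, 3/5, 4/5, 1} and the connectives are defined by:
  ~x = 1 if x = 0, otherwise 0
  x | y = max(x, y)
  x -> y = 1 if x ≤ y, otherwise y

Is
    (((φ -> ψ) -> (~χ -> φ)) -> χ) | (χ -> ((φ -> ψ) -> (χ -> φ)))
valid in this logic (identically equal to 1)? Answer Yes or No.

Counterexample: take φ = 0, ψ = 0, χ = 1/5.
φ -> ψ = 0 -> 0 = 1
~χ = ~1/5 = 0
~χ -> φ = 0 -> 0 = 1
(φ -> ψ) -> (~χ -> φ) = 1 -> 1 = 1
((φ -> ψ) -> (~χ -> φ)) -> χ = 1 -> 1/5 = 1/5
φ -> ψ = 0 -> 0 = 1
χ -> φ = 1/5 -> 0 = 0
(φ -> ψ) -> (χ -> φ) = 1 -> 0 = 0
χ -> ((φ -> ψ) -> (χ -> φ)) = 1/5 -> 0 = 0
(((φ -> ψ) -> (~χ -> φ)) -> χ) | (χ -> ((φ -> ψ) -> (χ -> φ))) = 1/5 | 0 = 1/5
This gives 1/5 ≠ 1.

No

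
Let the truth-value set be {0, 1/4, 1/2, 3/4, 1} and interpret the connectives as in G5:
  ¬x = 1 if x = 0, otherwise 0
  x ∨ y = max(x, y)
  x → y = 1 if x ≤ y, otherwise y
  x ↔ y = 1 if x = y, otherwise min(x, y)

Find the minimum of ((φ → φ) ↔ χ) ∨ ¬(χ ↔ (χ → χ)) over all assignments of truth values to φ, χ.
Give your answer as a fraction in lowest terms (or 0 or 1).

1/4

Take φ = 0, χ = 1/4:
φ → φ = 0 → 0 = 1
(φ → φ) ↔ χ = 1 ↔ 1/4 = 1/4
χ → χ = 1/4 → 1/4 = 1
χ ↔ (χ → χ) = 1/4 ↔ 1 = 1/4
¬(χ ↔ (χ → χ)) = ¬1/4 = 0
((φ → φ) ↔ χ) ∨ ¬(χ ↔ (χ → χ)) = 1/4 ∨ 0 = 1/4
No assignment yields a value below 1/4, so this is the minimum.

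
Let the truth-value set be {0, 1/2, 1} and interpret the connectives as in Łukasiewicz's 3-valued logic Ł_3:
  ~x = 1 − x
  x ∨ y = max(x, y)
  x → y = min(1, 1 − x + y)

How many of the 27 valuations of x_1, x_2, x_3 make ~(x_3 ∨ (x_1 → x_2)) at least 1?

value 1: 1 assignment (counts)
value 1/2: 5 assignments
value 0: 21 assignments
So 1 of the 27 assignments meets the threshold.

1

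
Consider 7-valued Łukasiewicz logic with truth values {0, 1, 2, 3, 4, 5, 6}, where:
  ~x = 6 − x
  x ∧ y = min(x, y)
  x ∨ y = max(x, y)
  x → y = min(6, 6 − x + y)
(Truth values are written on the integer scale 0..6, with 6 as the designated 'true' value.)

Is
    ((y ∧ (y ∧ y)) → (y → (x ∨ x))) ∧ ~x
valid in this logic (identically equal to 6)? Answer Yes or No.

Counterexample: take x = 0, y = 4.
y ∧ y = 4 ∧ 4 = 4
y ∧ (y ∧ y) = 4 ∧ 4 = 4
x ∨ x = 0 ∨ 0 = 0
y → (x ∨ x) = 4 → 0 = 2
(y ∧ (y ∧ y)) → (y → (x ∨ x)) = 4 → 2 = 4
~x = ~0 = 6
((y ∧ (y ∧ y)) → (y → (x ∨ x))) ∧ ~x = 4 ∧ 6 = 4
This gives 4 ≠ 6.

No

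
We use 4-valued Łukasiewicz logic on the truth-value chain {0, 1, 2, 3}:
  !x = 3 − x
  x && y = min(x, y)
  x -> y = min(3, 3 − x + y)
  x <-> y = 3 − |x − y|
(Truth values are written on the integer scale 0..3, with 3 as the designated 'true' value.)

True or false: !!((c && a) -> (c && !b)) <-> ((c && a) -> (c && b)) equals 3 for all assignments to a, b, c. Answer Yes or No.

No

Counterexample: take a = 1, b = 0, c = 1.
c && a = 1 && 1 = 1
!b = !0 = 3
c && !b = 1 && 3 = 1
(c && a) -> (c && !b) = 1 -> 1 = 3
!((c && a) -> (c && !b)) = !3 = 0
!!((c && a) -> (c && !b)) = !0 = 3
c && a = 1 && 1 = 1
c && b = 1 && 0 = 0
(c && a) -> (c && b) = 1 -> 0 = 2
!!((c && a) -> (c && !b)) <-> ((c && a) -> (c && b)) = 3 <-> 2 = 2
This gives 2 ≠ 3.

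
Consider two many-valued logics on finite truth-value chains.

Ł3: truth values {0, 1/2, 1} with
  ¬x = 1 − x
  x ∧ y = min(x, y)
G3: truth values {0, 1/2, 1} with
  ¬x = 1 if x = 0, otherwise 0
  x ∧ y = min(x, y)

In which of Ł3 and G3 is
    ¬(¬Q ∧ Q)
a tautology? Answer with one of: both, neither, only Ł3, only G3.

only G3

In Ł3: at Q = 1/2 the value is 1/2 — not a tautology.
In G3: every assignment gives 1 — tautology.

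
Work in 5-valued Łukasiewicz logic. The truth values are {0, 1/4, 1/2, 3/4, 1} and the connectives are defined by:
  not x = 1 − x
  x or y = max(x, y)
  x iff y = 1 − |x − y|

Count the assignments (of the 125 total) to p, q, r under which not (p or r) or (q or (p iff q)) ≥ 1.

value 1: 48 assignments (counts)
value 3/4: 44 assignments
value 1/2: 18 assignments
value 1/4: 10 assignments
value 0: 5 assignments
So 48 of the 125 assignments meet the threshold.

48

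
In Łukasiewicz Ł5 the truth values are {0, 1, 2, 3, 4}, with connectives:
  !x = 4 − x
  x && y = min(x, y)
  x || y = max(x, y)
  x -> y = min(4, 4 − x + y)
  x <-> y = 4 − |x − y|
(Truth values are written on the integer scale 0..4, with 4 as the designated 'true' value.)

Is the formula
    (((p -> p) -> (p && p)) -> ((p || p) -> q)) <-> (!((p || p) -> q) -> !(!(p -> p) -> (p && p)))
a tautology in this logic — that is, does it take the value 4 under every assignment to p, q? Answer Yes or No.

No

Counterexample: take p = 1, q = 0.
p -> p = 1 -> 1 = 4
p && p = 1 && 1 = 1
(p -> p) -> (p && p) = 4 -> 1 = 1
p || p = 1 || 1 = 1
(p || p) -> q = 1 -> 0 = 3
((p -> p) -> (p && p)) -> ((p || p) -> q) = 1 -> 3 = 4
p || p = 1 || 1 = 1
(p || p) -> q = 1 -> 0 = 3
!((p || p) -> q) = !3 = 1
p -> p = 1 -> 1 = 4
!(p -> p) = !4 = 0
p && p = 1 && 1 = 1
!(p -> p) -> (p && p) = 0 -> 1 = 4
!(!(p -> p) -> (p && p)) = !4 = 0
!((p || p) -> q) -> !(!(p -> p) -> (p && p)) = 1 -> 0 = 3
(((p -> p) -> (p && p)) -> ((p || p) -> q)) <-> (!((p || p) -> q) -> !(!(p -> p) -> (p && p))) = 4 <-> 3 = 3
This gives 3 ≠ 4.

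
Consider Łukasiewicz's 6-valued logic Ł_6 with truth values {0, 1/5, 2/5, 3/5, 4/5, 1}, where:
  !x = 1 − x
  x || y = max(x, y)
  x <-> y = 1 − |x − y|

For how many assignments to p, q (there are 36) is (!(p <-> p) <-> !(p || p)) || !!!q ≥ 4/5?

value 1: 11 assignments (counts)
value 4/5: 9 assignments (counts)
value 3/5: 7 assignments
value 2/5: 5 assignments
value 1/5: 3 assignments
value 0: 1 assignment
So 20 of the 36 assignments meet the threshold.

20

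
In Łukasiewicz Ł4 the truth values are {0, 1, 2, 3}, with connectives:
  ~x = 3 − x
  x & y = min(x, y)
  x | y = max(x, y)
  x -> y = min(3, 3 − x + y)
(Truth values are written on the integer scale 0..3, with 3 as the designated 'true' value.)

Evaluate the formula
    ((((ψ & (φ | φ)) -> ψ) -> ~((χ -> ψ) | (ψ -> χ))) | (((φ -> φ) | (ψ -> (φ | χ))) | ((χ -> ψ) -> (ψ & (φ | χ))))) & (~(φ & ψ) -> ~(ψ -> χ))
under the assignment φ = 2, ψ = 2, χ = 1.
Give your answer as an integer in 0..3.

3

φ | φ = 2 | 2 = 2
ψ & (φ | φ) = 2 & 2 = 2
(ψ & (φ | φ)) -> ψ = 2 -> 2 = 3
χ -> ψ = 1 -> 2 = 3
ψ -> χ = 2 -> 1 = 2
(χ -> ψ) | (ψ -> χ) = 3 | 2 = 3
~((χ -> ψ) | (ψ -> χ)) = ~3 = 0
((ψ & (φ | φ)) -> ψ) -> ~((χ -> ψ) | (ψ -> χ)) = 3 -> 0 = 0
φ -> φ = 2 -> 2 = 3
φ | χ = 2 | 1 = 2
ψ -> (φ | χ) = 2 -> 2 = 3
(φ -> φ) | (ψ -> (φ | χ)) = 3 | 3 = 3
χ -> ψ = 1 -> 2 = 3
φ | χ = 2 | 1 = 2
ψ & (φ | χ) = 2 & 2 = 2
(χ -> ψ) -> (ψ & (φ | χ)) = 3 -> 2 = 2
((φ -> φ) | (ψ -> (φ | χ))) | ((χ -> ψ) -> (ψ & (φ | χ))) = 3 | 2 = 3
(((ψ & (φ | φ)) -> ψ) -> ~((χ -> ψ) | (ψ -> χ))) | (((φ -> φ) | (ψ -> (φ | χ))) | ((χ -> ψ) -> (ψ & (φ | χ)))) = 0 | 3 = 3
φ & ψ = 2 & 2 = 2
~(φ & ψ) = ~2 = 1
ψ -> χ = 2 -> 1 = 2
~(ψ -> χ) = ~2 = 1
~(φ & ψ) -> ~(ψ -> χ) = 1 -> 1 = 3
((((ψ & (φ | φ)) -> ψ) -> ~((χ -> ψ) | (ψ -> χ))) | (((φ -> φ) | (ψ -> (φ | χ))) | ((χ -> ψ) -> (ψ & (φ | χ))))) & (~(φ & ψ) -> ~(ψ -> χ)) = 3 & 3 = 3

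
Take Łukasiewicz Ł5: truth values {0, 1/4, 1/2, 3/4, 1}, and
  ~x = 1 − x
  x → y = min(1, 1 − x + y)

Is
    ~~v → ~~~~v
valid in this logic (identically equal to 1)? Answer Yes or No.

v = 0 ↦ 1
v = 1/4 ↦ 1
v = 1/2 ↦ 1
v = 3/4 ↦ 1
v = 1 ↦ 1
Every assignment gives a value ≥ 1.

Yes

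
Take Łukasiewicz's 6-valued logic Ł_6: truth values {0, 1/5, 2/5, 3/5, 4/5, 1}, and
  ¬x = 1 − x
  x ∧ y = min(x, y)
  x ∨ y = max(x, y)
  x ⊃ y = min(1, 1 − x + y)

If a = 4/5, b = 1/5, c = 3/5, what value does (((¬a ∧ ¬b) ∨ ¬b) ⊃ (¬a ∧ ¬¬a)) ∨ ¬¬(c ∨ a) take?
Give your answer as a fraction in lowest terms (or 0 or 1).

¬a = ¬4/5 = 1/5
¬b = ¬1/5 = 4/5
¬a ∧ ¬b = 1/5 ∧ 4/5 = 1/5
¬b = ¬1/5 = 4/5
(¬a ∧ ¬b) ∨ ¬b = 1/5 ∨ 4/5 = 4/5
¬a = ¬4/5 = 1/5
¬a = ¬4/5 = 1/5
¬¬a = ¬1/5 = 4/5
¬a ∧ ¬¬a = 1/5 ∧ 4/5 = 1/5
((¬a ∧ ¬b) ∨ ¬b) ⊃ (¬a ∧ ¬¬a) = 4/5 ⊃ 1/5 = 2/5
c ∨ a = 3/5 ∨ 4/5 = 4/5
¬(c ∨ a) = ¬4/5 = 1/5
¬¬(c ∨ a) = ¬1/5 = 4/5
(((¬a ∧ ¬b) ∨ ¬b) ⊃ (¬a ∧ ¬¬a)) ∨ ¬¬(c ∨ a) = 2/5 ∨ 4/5 = 4/5

4/5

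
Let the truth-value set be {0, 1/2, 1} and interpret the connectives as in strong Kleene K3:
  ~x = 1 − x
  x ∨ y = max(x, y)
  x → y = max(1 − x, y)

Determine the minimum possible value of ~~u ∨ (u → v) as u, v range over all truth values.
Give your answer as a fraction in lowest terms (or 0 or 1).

Take u = 1/2, v = 0:
~u = ~1/2 = 1/2
~~u = ~1/2 = 1/2
u → v = 1/2 → 0 = 1/2
~~u ∨ (u → v) = 1/2 ∨ 1/2 = 1/2
No assignment yields a value below 1/2, so this is the minimum.

1/2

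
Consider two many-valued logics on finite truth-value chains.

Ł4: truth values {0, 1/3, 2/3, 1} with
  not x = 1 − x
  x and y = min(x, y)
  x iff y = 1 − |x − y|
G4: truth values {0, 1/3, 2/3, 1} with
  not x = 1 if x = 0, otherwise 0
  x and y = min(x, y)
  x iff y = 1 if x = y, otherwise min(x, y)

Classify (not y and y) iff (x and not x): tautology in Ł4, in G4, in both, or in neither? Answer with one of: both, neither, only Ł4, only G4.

In Ł4: at x = 0, y = 1/3 the value is 2/3 — not a tautology.
In G4: every assignment gives 1 — tautology.

only G4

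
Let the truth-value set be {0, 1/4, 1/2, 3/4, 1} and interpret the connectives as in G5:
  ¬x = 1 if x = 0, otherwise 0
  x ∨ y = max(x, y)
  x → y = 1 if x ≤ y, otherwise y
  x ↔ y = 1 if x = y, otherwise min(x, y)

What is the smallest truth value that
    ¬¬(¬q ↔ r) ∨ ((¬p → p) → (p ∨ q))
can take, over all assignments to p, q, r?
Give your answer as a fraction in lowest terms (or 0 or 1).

1/4

Take p = 1/4, q = 0, r = 0:
¬q = ¬0 = 1
¬q ↔ r = 1 ↔ 0 = 0
¬(¬q ↔ r) = ¬0 = 1
¬¬(¬q ↔ r) = ¬1 = 0
¬p = ¬1/4 = 0
¬p → p = 0 → 1/4 = 1
p ∨ q = 1/4 ∨ 0 = 1/4
(¬p → p) → (p ∨ q) = 1 → 1/4 = 1/4
¬¬(¬q ↔ r) ∨ ((¬p → p) → (p ∨ q)) = 0 ∨ 1/4 = 1/4
No assignment yields a value below 1/4, so this is the minimum.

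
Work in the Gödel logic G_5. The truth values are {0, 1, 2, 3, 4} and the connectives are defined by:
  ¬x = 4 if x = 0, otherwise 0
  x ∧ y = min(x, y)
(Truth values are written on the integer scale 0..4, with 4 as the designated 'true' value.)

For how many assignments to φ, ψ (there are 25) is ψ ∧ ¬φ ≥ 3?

2

value 4: 1 assignment (counts)
value 3: 1 assignment (counts)
value 2: 1 assignment
value 1: 1 assignment
value 0: 21 assignments
So 2 of the 25 assignments meet the threshold.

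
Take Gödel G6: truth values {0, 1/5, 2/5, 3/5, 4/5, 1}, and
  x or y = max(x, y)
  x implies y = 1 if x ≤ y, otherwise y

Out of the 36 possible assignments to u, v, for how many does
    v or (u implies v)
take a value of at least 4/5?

22

value 1: 21 assignments (counts)
value 4/5: 1 assignment (counts)
value 3/5: 2 assignments
value 2/5: 3 assignments
value 1/5: 4 assignments
value 0: 5 assignments
So 22 of the 36 assignments meet the threshold.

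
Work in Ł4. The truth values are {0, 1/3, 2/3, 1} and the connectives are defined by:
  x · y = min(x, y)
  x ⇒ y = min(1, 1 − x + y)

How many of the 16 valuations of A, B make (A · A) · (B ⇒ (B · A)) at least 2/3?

8

A = 0, B = 0 ↦ 0  <
A = 0, B = 1/3 ↦ 0  <
A = 0, B = 2/3 ↦ 0  <
A = 0, B = 1 ↦ 0  <
A = 1/3, B = 0 ↦ 1/3  <
A = 1/3, B = 1/3 ↦ 1/3  <
A = 1/3, B = 2/3 ↦ 1/3  <
A = 1/3, B = 1 ↦ 1/3  <
A = 2/3, B = 0 ↦ 2/3  ≥
A = 2/3, B = 1/3 ↦ 2/3  ≥
A = 2/3, B = 2/3 ↦ 2/3  ≥
A = 2/3, B = 1 ↦ 2/3  ≥
A = 1, B = 0 ↦ 1  ≥
A = 1, B = 1/3 ↦ 1  ≥
A = 1, B = 2/3 ↦ 1  ≥
A = 1, B = 1 ↦ 1  ≥
So 8 of the 16 assignments meet the threshold.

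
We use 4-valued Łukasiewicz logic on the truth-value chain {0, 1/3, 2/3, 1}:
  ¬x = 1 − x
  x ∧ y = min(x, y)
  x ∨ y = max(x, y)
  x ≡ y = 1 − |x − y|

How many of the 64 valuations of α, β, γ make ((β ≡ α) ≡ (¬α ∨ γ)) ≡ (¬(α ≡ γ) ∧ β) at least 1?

value 1: 7 assignments (counts)
value 2/3: 26 assignments
value 1/3: 15 assignments
value 0: 16 assignments
So 7 of the 64 assignments meet the threshold.

7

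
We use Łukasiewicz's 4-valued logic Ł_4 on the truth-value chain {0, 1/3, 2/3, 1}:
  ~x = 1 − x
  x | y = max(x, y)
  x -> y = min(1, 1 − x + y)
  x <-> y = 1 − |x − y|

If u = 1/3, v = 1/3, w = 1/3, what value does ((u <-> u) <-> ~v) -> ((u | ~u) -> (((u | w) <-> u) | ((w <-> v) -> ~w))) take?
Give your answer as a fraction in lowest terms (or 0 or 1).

1

u <-> u = 1/3 <-> 1/3 = 1
~v = ~1/3 = 2/3
(u <-> u) <-> ~v = 1 <-> 2/3 = 2/3
~u = ~1/3 = 2/3
u | ~u = 1/3 | 2/3 = 2/3
u | w = 1/3 | 1/3 = 1/3
(u | w) <-> u = 1/3 <-> 1/3 = 1
w <-> v = 1/3 <-> 1/3 = 1
~w = ~1/3 = 2/3
(w <-> v) -> ~w = 1 -> 2/3 = 2/3
((u | w) <-> u) | ((w <-> v) -> ~w) = 1 | 2/3 = 1
(u | ~u) -> (((u | w) <-> u) | ((w <-> v) -> ~w)) = 2/3 -> 1 = 1
((u <-> u) <-> ~v) -> ((u | ~u) -> (((u | w) <-> u) | ((w <-> v) -> ~w))) = 2/3 -> 1 = 1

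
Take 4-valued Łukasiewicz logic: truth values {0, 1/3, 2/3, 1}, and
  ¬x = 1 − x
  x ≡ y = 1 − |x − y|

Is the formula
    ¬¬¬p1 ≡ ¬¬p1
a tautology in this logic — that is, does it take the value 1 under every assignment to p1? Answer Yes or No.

No

Counterexample: take p1 = 0.
¬p1 = ¬0 = 1
¬¬p1 = ¬1 = 0
¬¬¬p1 = ¬0 = 1
¬¬p1 = ¬1 = 0
¬¬¬p1 ≡ ¬¬p1 = 1 ≡ 0 = 0
This gives 0 ≠ 1.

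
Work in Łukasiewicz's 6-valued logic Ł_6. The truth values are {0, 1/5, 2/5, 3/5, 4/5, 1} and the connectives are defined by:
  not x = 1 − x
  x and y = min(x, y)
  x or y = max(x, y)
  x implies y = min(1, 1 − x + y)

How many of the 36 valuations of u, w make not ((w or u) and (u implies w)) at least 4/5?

value 1: 2 assignments (counts)
value 4/5: 5 assignments (counts)
value 3/5: 8 assignments
value 2/5: 8 assignments
value 1/5: 7 assignments
value 0: 6 assignments
So 7 of the 36 assignments meet the threshold.

7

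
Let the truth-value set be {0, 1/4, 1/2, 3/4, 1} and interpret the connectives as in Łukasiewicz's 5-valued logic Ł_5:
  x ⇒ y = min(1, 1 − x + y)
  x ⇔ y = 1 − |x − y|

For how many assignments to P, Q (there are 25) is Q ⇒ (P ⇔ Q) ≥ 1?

19

value 1: 19 assignments (counts)
value 3/4: 2 assignments
value 1/2: 2 assignments
value 1/4: 1 assignment
value 0: 1 assignment
So 19 of the 25 assignments meet the threshold.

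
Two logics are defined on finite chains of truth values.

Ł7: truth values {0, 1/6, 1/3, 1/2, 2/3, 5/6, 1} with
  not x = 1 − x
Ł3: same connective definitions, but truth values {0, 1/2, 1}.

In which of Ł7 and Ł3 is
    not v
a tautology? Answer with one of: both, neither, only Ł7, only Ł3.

In Ł7: at v = 1/6 the value is 5/6 — not a tautology.
In Ł3: at v = 1/2 the value is 1/2 — not a tautology.

neither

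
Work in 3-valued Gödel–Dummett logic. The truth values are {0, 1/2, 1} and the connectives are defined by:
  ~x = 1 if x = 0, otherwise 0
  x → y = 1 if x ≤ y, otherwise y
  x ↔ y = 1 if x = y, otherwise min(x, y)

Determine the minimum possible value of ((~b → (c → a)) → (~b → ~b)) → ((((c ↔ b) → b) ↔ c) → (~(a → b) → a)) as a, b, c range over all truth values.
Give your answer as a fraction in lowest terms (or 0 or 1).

1/2

Take a = 1/2, b = 0, c = 0:
~b = ~0 = 1
c → a = 0 → 1/2 = 1
~b → (c → a) = 1 → 1 = 1
~b = ~0 = 1
~b = ~0 = 1
~b → ~b = 1 → 1 = 1
(~b → (c → a)) → (~b → ~b) = 1 → 1 = 1
c ↔ b = 0 ↔ 0 = 1
(c ↔ b) → b = 1 → 0 = 0
((c ↔ b) → b) ↔ c = 0 ↔ 0 = 1
a → b = 1/2 → 0 = 0
~(a → b) = ~0 = 1
~(a → b) → a = 1 → 1/2 = 1/2
(((c ↔ b) → b) ↔ c) → (~(a → b) → a) = 1 → 1/2 = 1/2
((~b → (c → a)) → (~b → ~b)) → ((((c ↔ b) → b) ↔ c) → (~(a → b) → a)) = 1 → 1/2 = 1/2
No assignment yields a value below 1/2, so this is the minimum.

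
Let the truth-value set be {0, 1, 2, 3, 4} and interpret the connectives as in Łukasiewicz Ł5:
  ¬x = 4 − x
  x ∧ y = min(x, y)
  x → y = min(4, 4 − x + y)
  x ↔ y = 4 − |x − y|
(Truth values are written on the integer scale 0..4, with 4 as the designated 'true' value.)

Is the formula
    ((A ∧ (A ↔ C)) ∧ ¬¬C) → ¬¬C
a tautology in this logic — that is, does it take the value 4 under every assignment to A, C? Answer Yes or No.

Yes

At A = 0, C = 3, for instance:
A ↔ C = 0 ↔ 3 = 1
A ∧ (A ↔ C) = 0 ∧ 1 = 0
¬C = ¬3 = 1
¬¬C = ¬1 = 3
(A ∧ (A ↔ C)) ∧ ¬¬C = 0 ∧ 3 = 0
((A ∧ (A ↔ C)) ∧ ¬¬C) → ¬¬C = 0 → 3 = 4
and checking the remaining 24 assignments likewise gives ≥ 4 in every case.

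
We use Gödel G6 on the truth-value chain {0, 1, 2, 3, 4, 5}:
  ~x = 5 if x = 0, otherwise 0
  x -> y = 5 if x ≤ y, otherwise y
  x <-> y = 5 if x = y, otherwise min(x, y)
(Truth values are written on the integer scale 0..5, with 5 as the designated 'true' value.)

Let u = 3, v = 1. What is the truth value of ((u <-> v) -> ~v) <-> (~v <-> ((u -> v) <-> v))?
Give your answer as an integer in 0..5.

u <-> v = 3 <-> 1 = 1
~v = ~1 = 0
(u <-> v) -> ~v = 1 -> 0 = 0
~v = ~1 = 0
u -> v = 3 -> 1 = 1
(u -> v) <-> v = 1 <-> 1 = 5
~v <-> ((u -> v) <-> v) = 0 <-> 5 = 0
((u <-> v) -> ~v) <-> (~v <-> ((u -> v) <-> v)) = 0 <-> 0 = 5

5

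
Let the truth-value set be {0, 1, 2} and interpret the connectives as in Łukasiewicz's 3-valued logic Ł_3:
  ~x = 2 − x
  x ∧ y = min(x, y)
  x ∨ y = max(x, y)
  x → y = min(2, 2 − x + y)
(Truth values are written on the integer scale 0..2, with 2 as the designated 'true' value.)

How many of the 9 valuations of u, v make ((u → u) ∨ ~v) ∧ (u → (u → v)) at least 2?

u = 0, v = 0 ↦ 2  ≥
u = 0, v = 1 ↦ 2  ≥
u = 0, v = 2 ↦ 2  ≥
u = 1, v = 0 ↦ 2  ≥
u = 1, v = 1 ↦ 2  ≥
u = 1, v = 2 ↦ 2  ≥
u = 2, v = 0 ↦ 0  <
u = 2, v = 1 ↦ 1  <
u = 2, v = 2 ↦ 2  ≥
So 7 of the 9 assignments meet the threshold.

7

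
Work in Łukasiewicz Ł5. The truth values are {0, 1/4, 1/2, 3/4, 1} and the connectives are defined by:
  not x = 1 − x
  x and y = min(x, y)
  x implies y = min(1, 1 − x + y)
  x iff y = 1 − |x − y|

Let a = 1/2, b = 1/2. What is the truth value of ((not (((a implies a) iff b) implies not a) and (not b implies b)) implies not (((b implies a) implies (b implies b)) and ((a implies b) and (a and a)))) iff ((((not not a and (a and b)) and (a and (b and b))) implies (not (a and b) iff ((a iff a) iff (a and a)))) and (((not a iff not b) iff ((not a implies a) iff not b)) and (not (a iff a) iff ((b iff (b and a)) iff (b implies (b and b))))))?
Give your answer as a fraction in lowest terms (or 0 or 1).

a implies a = 1/2 implies 1/2 = 1
(a implies a) iff b = 1 iff 1/2 = 1/2
not a = not 1/2 = 1/2
((a implies a) iff b) implies not a = 1/2 implies 1/2 = 1
not (((a implies a) iff b) implies not a) = not 1 = 0
not b = not 1/2 = 1/2
not b implies b = 1/2 implies 1/2 = 1
not (((a implies a) iff b) implies not a) and (not b implies b) = 0 and 1 = 0
b implies a = 1/2 implies 1/2 = 1
b implies b = 1/2 implies 1/2 = 1
(b implies a) implies (b implies b) = 1 implies 1 = 1
a implies b = 1/2 implies 1/2 = 1
a and a = 1/2 and 1/2 = 1/2
(a implies b) and (a and a) = 1 and 1/2 = 1/2
((b implies a) implies (b implies b)) and ((a implies b) and (a and a)) = 1 and 1/2 = 1/2
not (((b implies a) implies (b implies b)) and ((a implies b) and (a and a))) = not 1/2 = 1/2
(not (((a implies a) iff b) implies not a) and (not b implies b)) implies not (((b implies a) implies (b implies b)) and ((a implies b) and (a and a))) = 0 implies 1/2 = 1
not a = not 1/2 = 1/2
not not a = not 1/2 = 1/2
a and b = 1/2 and 1/2 = 1/2
not not a and (a and b) = 1/2 and 1/2 = 1/2
b and b = 1/2 and 1/2 = 1/2
a and (b and b) = 1/2 and 1/2 = 1/2
(not not a and (a and b)) and (a and (b and b)) = 1/2 and 1/2 = 1/2
a and b = 1/2 and 1/2 = 1/2
not (a and b) = not 1/2 = 1/2
a iff a = 1/2 iff 1/2 = 1
a and a = 1/2 and 1/2 = 1/2
(a iff a) iff (a and a) = 1 iff 1/2 = 1/2
not (a and b) iff ((a iff a) iff (a and a)) = 1/2 iff 1/2 = 1
((not not a and (a and b)) and (a and (b and b))) implies (not (a and b) iff ((a iff a) iff (a and a))) = 1/2 implies 1 = 1
not a = not 1/2 = 1/2
not b = not 1/2 = 1/2
not a iff not b = 1/2 iff 1/2 = 1
not a = not 1/2 = 1/2
not a implies a = 1/2 implies 1/2 = 1
not b = not 1/2 = 1/2
(not a implies a) iff not b = 1 iff 1/2 = 1/2
(not a iff not b) iff ((not a implies a) iff not b) = 1 iff 1/2 = 1/2
a iff a = 1/2 iff 1/2 = 1
not (a iff a) = not 1 = 0
b and a = 1/2 and 1/2 = 1/2
b iff (b and a) = 1/2 iff 1/2 = 1
b and b = 1/2 and 1/2 = 1/2
b implies (b and b) = 1/2 implies 1/2 = 1
(b iff (b and a)) iff (b implies (b and b)) = 1 iff 1 = 1
not (a iff a) iff ((b iff (b and a)) iff (b implies (b and b))) = 0 iff 1 = 0
((not a iff not b) iff ((not a implies a) iff not b)) and (not (a iff a) iff ((b iff (b and a)) iff (b implies (b and b)))) = 1/2 and 0 = 0
(((not not a and (a and b)) and (a and (b and b))) implies (not (a and b) iff ((a iff a) iff (a and a)))) and (((not a iff not b) iff ((not a implies a) iff not b)) and (not (a iff a) iff ((b iff (b and a)) iff (b implies (b and b))))) = 1 and 0 = 0
((not (((a implies a) iff b) implies not a) and (not b implies b)) implies not (((b implies a) implies (b implies b)) and ((a implies b) and (a and a)))) iff ((((not not a and (a and b)) and (a and (b and b))) implies (not (a and b) iff ((a iff a) iff (a and a)))) and (((not a iff not b) iff ((not a implies a) iff not b)) and (not (a iff a) iff ((b iff (b and a)) iff (b implies (b and b)))))) = 1 iff 0 = 0

0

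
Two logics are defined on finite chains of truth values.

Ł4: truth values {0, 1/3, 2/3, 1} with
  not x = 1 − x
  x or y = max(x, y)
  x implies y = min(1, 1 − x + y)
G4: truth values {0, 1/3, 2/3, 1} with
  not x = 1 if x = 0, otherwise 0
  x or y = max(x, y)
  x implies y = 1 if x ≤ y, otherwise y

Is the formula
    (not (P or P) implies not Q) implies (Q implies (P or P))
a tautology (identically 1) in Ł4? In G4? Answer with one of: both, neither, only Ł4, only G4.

In Ł4: every assignment gives 1 — tautology.
In G4: at P = 1/3, Q = 2/3 the value is 1/3 — not a tautology.

only Ł4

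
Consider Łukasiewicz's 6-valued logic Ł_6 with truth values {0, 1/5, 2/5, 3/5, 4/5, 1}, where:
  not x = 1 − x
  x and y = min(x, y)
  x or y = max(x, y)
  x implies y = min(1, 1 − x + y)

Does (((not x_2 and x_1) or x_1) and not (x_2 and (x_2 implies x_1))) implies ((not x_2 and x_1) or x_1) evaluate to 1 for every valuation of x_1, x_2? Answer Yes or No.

Yes

At x_1 = 1/5, x_2 = 3/5, for instance:
not x_2 = not 3/5 = 2/5
not x_2 and x_1 = 2/5 and 1/5 = 1/5
(not x_2 and x_1) or x_1 = 1/5 or 1/5 = 1/5
x_2 implies x_1 = 3/5 implies 1/5 = 3/5
x_2 and (x_2 implies x_1) = 3/5 and 3/5 = 3/5
not (x_2 and (x_2 implies x_1)) = not 3/5 = 2/5
((not x_2 and x_1) or x_1) and not (x_2 and (x_2 implies x_1)) = 1/5 and 2/5 = 1/5
(((not x_2 and x_1) or x_1) and not (x_2 and (x_2 implies x_1))) implies ((not x_2 and x_1) or x_1) = 1/5 implies 1/5 = 1
and checking the remaining 35 assignments likewise gives ≥ 1 in every case.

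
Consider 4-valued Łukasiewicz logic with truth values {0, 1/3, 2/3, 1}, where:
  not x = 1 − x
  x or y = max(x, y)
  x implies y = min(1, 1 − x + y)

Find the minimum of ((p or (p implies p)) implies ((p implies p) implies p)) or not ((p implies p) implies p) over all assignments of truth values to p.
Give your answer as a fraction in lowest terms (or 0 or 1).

2/3

Take p = 1/3:
p implies p = 1/3 implies 1/3 = 1
p or (p implies p) = 1/3 or 1 = 1
p implies p = 1/3 implies 1/3 = 1
(p implies p) implies p = 1 implies 1/3 = 1/3
(p or (p implies p)) implies ((p implies p) implies p) = 1 implies 1/3 = 1/3
p implies p = 1/3 implies 1/3 = 1
(p implies p) implies p = 1 implies 1/3 = 1/3
not ((p implies p) implies p) = not 1/3 = 2/3
((p or (p implies p)) implies ((p implies p) implies p)) or not ((p implies p) implies p) = 1/3 or 2/3 = 2/3
No assignment yields a value below 2/3, so this is the minimum.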